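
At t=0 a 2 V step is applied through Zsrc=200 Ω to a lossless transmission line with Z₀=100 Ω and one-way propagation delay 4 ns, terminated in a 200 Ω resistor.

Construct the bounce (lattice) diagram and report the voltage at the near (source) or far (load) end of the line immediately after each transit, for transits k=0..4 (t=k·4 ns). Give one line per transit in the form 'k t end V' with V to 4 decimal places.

0 0 source 0.6667
1 4 load 0.8889
2 8 source 0.9630
3 12 load 0.9877
4 16 source 0.9959

Γ_L=0.333333, Γ_S=0.333333; launch V₁=2·100/300=0.666667
k=0 src: V=0.6667
k=1 load: inc=0.666667, refl=0.666667·0.333333=0.2222; V=0.000000+0.666667+0.222222=0.8889
k=2 src: inc=0.222222, refl=0.222222·0.333333=0.0741; V=0.666667+0.222222+0.074074=0.9630
k=3 load: inc=0.074074, refl=0.074074·0.333333=0.0247; V=0.888889+0.074074+0.024691=0.9877
k=4 src: inc=0.024691, refl=0.024691·0.333333=0.0082; V=0.962963+0.024691+0.008230=0.9959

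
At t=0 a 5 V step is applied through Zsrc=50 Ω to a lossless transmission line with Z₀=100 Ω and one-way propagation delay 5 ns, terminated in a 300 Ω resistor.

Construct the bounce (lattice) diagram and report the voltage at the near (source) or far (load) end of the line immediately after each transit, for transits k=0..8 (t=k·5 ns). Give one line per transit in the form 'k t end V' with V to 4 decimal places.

Γ_L=0.500000, Γ_S=-0.333333; launch V₁=5·100/150=3.333333
k=0 src: V=3.3333
k=1 load: inc=3.333333, refl=3.333333·0.500000=1.6667; V=0.000000+3.333333+1.666667=5.0000
k=2 src: inc=1.666667, refl=1.666667·-0.333333=-0.5556; V=3.333333+1.666667+-0.555556=4.4444
k=3 load: inc=-0.555556, refl=-0.555556·0.500000=-0.2778; V=5.000000+-0.555556+-0.277778=4.1667
k=4 src: inc=-0.277778, refl=-0.277778·-0.333333=0.0926; V=4.444444+-0.277778+0.092593=4.2593
k=5 load: inc=0.092593, refl=0.092593·0.500000=0.0463; V=4.166667+0.092593+0.046296=4.3056
k=6 src: inc=0.046296, refl=0.046296·-0.333333=-0.0154; V=4.259259+0.046296+-0.015432=4.2901
k=7 load: inc=-0.015432, refl=-0.015432·0.500000=-0.0077; V=4.305556+-0.015432+-0.007716=4.2824
k=8 src: inc=-0.007716, refl=-0.007716·-0.333333=0.0026; V=4.290123+-0.007716+0.002572=4.2850

0 0 source 3.3333
1 5 load 5.0000
2 10 source 4.4444
3 15 load 4.1667
4 20 source 4.2593
5 25 load 4.3056
6 30 source 4.2901
7 35 load 4.2824
8 40 source 4.2850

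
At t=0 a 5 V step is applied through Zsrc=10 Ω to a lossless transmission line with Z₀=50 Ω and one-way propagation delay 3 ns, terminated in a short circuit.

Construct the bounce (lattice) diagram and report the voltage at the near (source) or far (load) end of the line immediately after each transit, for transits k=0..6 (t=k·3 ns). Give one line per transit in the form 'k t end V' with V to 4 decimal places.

Γ_L=-1.000000, Γ_S=-0.666667; launch V₁=5·50/60=4.166667
k=0 src: V=4.1667
k=1 load: inc=4.166667, refl=4.166667·-1.000000=-4.1667; V=0.000000+4.166667+-4.166667=0.0000
k=2 src: inc=-4.166667, refl=-4.166667·-0.666667=2.7778; V=4.166667+-4.166667+2.777778=2.7778
k=3 load: inc=2.777778, refl=2.777778·-1.000000=-2.7778; V=0.000000+2.777778+-2.777778=0.0000
k=4 src: inc=-2.777778, refl=-2.777778·-0.666667=1.8519; V=2.777778+-2.777778+1.851852=1.8519
k=5 load: inc=1.851852, refl=1.851852·-1.000000=-1.8519; V=0.000000+1.851852+-1.851852=0.0000
k=6 src: inc=-1.851852, refl=-1.851852·-0.666667=1.2346; V=1.851852+-1.851852+1.234568=1.2346

0 0 source 4.1667
1 3 load 0.0000
2 6 source 2.7778
3 9 load 0.0000
4 12 source 1.8519
5 15 load 0.0000
6 18 source 1.2346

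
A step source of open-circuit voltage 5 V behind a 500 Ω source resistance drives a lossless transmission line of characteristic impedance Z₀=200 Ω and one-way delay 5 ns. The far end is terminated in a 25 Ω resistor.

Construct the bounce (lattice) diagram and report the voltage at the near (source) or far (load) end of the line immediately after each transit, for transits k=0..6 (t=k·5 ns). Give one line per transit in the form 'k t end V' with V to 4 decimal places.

Γ_L=-0.777778, Γ_S=0.428571; launch V₁=5·200/700=1.428571
k=0 src: V=1.4286
k=1 load: inc=1.428571, refl=1.428571·-0.777778=-1.1111; V=0.000000+1.428571+-1.111111=0.3175
k=2 src: inc=-1.111111, refl=-1.111111·0.428571=-0.4762; V=1.428571+-1.111111+-0.476190=-0.1587
k=3 load: inc=-0.476190, refl=-0.476190·-0.777778=0.3704; V=0.317460+-0.476190+0.370370=0.2116
k=4 src: inc=0.370370, refl=0.370370·0.428571=0.1587; V=-0.158730+0.370370+0.158730=0.3704
k=5 load: inc=0.158730, refl=0.158730·-0.777778=-0.1235; V=0.211640+0.158730+-0.123457=0.2469
k=6 src: inc=-0.123457, refl=-0.123457·0.428571=-0.0529; V=0.370370+-0.123457+-0.052910=0.1940

0 0 source 1.4286
1 5 load 0.3175
2 10 source -0.1587
3 15 load 0.2116
4 20 source 0.3704
5 25 load 0.2469
6 30 source 0.1940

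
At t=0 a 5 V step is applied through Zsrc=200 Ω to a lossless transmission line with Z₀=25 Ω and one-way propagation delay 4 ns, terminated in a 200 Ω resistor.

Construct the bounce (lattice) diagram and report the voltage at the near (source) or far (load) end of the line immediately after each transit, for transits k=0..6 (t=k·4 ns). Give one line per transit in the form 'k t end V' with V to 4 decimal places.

Γ_L=0.777778, Γ_S=0.777778; launch V₁=5·25/225=0.555556
k=0 src: V=0.5556
k=1 load: inc=0.555556, refl=0.555556·0.777778=0.4321; V=0.000000+0.555556+0.432099=0.9877
k=2 src: inc=0.432099, refl=0.432099·0.777778=0.3361; V=0.555556+0.432099+0.336077=1.3237
k=3 load: inc=0.336077, refl=0.336077·0.777778=0.2614; V=0.987654+0.336077+0.261393=1.5851
k=4 src: inc=0.261393, refl=0.261393·0.777778=0.2033; V=1.323731+0.261393+0.203306=1.7884
k=5 load: inc=0.203306, refl=0.203306·0.777778=0.1581; V=1.585124+0.203306+0.158127=1.9466
k=6 src: inc=0.158127, refl=0.158127·0.777778=0.1230; V=1.788430+0.158127+0.122987=2.0695

0 0 source 0.5556
1 4 load 0.9877
2 8 source 1.3237
3 12 load 1.5851
4 16 source 1.7884
5 20 load 1.9466
6 24 source 2.0695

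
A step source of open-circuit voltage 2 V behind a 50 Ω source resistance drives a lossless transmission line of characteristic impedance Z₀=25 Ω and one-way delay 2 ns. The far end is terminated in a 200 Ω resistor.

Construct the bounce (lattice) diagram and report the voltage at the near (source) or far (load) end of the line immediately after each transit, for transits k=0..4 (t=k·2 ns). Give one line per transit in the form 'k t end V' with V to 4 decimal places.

0 0 source 0.6667
1 2 load 1.1852
2 4 source 1.3580
3 6 load 1.4925
4 8 source 1.5373

Γ_L=0.777778, Γ_S=0.333333; launch V₁=2·25/75=0.666667
k=0 src: V=0.6667
k=1 load: inc=0.666667, refl=0.666667·0.777778=0.5185; V=0.000000+0.666667+0.518519=1.1852
k=2 src: inc=0.518519, refl=0.518519·0.333333=0.1728; V=0.666667+0.518519+0.172840=1.3580
k=3 load: inc=0.172840, refl=0.172840·0.777778=0.1344; V=1.185185+0.172840+0.134431=1.4925
k=4 src: inc=0.134431, refl=0.134431·0.333333=0.0448; V=1.358025+0.134431+0.044810=1.5373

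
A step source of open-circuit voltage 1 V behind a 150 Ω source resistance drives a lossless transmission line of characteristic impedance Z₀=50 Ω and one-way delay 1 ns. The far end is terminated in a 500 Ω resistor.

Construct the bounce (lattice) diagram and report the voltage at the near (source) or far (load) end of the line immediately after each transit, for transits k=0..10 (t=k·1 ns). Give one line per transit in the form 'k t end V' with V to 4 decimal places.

0 0 source 0.2500
1 1 load 0.4545
2 2 source 0.5568
3 3 load 0.6405
4 4 source 0.6823
5 5 load 0.7166
6 6 source 0.7337
7 7 load 0.7477
8 8 source 0.7547
9 9 load 0.7604
10 10 source 0.7633

Γ_L=0.818182, Γ_S=0.500000; launch V₁=1·50/200=0.250000
k=0 src: V=0.2500
k=1 load: inc=0.250000, refl=0.250000·0.818182=0.2045; V=0.000000+0.250000+0.204545=0.4545
k=2 src: inc=0.204545, refl=0.204545·0.500000=0.1023; V=0.250000+0.204545+0.102273=0.5568
k=3 load: inc=0.102273, refl=0.102273·0.818182=0.0837; V=0.454545+0.102273+0.083678=0.6405
k=4 src: inc=0.083678, refl=0.083678·0.500000=0.0418; V=0.556818+0.083678+0.041839=0.6823
k=5 load: inc=0.041839, refl=0.041839·0.818182=0.0342; V=0.640496+0.041839+0.034232=0.7166
k=6 src: inc=0.034232, refl=0.034232·0.500000=0.0171; V=0.682335+0.034232+0.017116=0.7337
k=7 load: inc=0.017116, refl=0.017116·0.818182=0.0140; V=0.716566+0.017116+0.014004=0.7477
k=8 src: inc=0.014004, refl=0.014004·0.500000=0.0070; V=0.733682+0.014004+0.007002=0.7547
k=9 load: inc=0.007002, refl=0.007002·0.818182=0.0057; V=0.747686+0.007002+0.005729=0.7604
k=10 src: inc=0.005729, refl=0.005729·0.500000=0.0029; V=0.754688+0.005729+0.002864=0.7633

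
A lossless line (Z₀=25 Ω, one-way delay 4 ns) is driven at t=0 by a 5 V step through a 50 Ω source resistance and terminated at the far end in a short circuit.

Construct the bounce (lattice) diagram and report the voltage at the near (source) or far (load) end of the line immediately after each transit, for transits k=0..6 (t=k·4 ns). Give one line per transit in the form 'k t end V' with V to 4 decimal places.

Γ_L=-1.000000, Γ_S=0.333333; launch V₁=5·25/75=1.666667
k=0 src: V=1.6667
k=1 load: inc=1.666667, refl=1.666667·-1.000000=-1.6667; V=0.000000+1.666667+-1.666667=0.0000
k=2 src: inc=-1.666667, refl=-1.666667·0.333333=-0.5556; V=1.666667+-1.666667+-0.555556=-0.5556
k=3 load: inc=-0.555556, refl=-0.555556·-1.000000=0.5556; V=0.000000+-0.555556+0.555556=0.0000
k=4 src: inc=0.555556, refl=0.555556·0.333333=0.1852; V=-0.555556+0.555556+0.185185=0.1852
k=5 load: inc=0.185185, refl=0.185185·-1.000000=-0.1852; V=0.000000+0.185185+-0.185185=0.0000
k=6 src: inc=-0.185185, refl=-0.185185·0.333333=-0.0617; V=0.185185+-0.185185+-0.061728=-0.0617

0 0 source 1.6667
1 4 load 0.0000
2 8 source -0.5556
3 12 load 0.0000
4 16 source 0.1852
5 20 load 0.0000
6 24 source -0.0617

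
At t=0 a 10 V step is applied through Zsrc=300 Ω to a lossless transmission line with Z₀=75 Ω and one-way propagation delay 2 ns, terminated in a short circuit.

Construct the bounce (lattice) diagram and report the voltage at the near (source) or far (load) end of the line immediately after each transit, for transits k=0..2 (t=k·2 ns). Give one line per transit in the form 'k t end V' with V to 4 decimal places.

0 0 source 2.0000
1 2 load 0.0000
2 4 source -1.2000

Γ_L=-1.000000, Γ_S=0.600000; launch V₁=10·75/375=2.000000
k=0 src: V=2.0000
k=1 load: inc=2.000000, refl=2.000000·-1.000000=-2.0000; V=0.000000+2.000000+-2.000000=0.0000
k=2 src: inc=-2.000000, refl=-2.000000·0.600000=-1.2000; V=2.000000+-2.000000+-1.200000=-1.2000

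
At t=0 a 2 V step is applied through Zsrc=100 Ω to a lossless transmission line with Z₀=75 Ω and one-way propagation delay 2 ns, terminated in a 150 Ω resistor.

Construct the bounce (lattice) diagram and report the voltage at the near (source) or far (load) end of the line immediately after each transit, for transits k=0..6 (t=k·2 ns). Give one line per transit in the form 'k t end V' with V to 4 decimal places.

Γ_L=0.333333, Γ_S=0.142857; launch V₁=2·75/175=0.857143
k=0 src: V=0.8571
k=1 load: inc=0.857143, refl=0.857143·0.333333=0.2857; V=0.000000+0.857143+0.285714=1.1429
k=2 src: inc=0.285714, refl=0.285714·0.142857=0.0408; V=0.857143+0.285714+0.040816=1.1837
k=3 load: inc=0.040816, refl=0.040816·0.333333=0.0136; V=1.142857+0.040816+0.013605=1.1973
k=4 src: inc=0.013605, refl=0.013605·0.142857=0.0019; V=1.183673+0.013605+0.001944=1.1992
k=5 load: inc=0.001944, refl=0.001944·0.333333=0.0006; V=1.197279+0.001944+0.000648=1.1999
k=6 src: inc=0.000648, refl=0.000648·0.142857=0.0001; V=1.199223+0.000648+0.000093=1.2000

0 0 source 0.8571
1 2 load 1.1429
2 4 source 1.1837
3 6 load 1.1973
4 8 source 1.1992
5 10 load 1.1999
6 12 source 1.2000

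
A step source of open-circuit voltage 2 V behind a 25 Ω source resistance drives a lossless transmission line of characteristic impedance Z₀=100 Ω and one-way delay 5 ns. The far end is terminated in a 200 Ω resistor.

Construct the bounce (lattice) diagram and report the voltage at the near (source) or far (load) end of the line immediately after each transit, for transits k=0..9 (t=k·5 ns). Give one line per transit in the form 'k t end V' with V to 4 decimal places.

0 0 source 1.6000
1 5 load 2.1333
2 10 source 1.8133
3 15 load 1.7067
4 20 source 1.7707
5 25 load 1.7920
6 30 source 1.7792
7 35 load 1.7749
8 40 source 1.7775
9 45 load 1.7783

Γ_L=0.333333, Γ_S=-0.600000; launch V₁=2·100/125=1.600000
k=0 src: V=1.6000
k=1 load: inc=1.600000, refl=1.600000·0.333333=0.5333; V=0.000000+1.600000+0.533333=2.1333
k=2 src: inc=0.533333, refl=0.533333·-0.600000=-0.3200; V=1.600000+0.533333+-0.320000=1.8133
k=3 load: inc=-0.320000, refl=-0.320000·0.333333=-0.1067; V=2.133333+-0.320000+-0.106667=1.7067
k=4 src: inc=-0.106667, refl=-0.106667·-0.600000=0.0640; V=1.813333+-0.106667+0.064000=1.7707
k=5 load: inc=0.064000, refl=0.064000·0.333333=0.0213; V=1.706667+0.064000+0.021333=1.7920
k=6 src: inc=0.021333, refl=0.021333·-0.600000=-0.0128; V=1.770667+0.021333+-0.012800=1.7792
k=7 load: inc=-0.012800, refl=-0.012800·0.333333=-0.0043; V=1.792000+-0.012800+-0.004267=1.7749
k=8 src: inc=-0.004267, refl=-0.004267·-0.600000=0.0026; V=1.779200+-0.004267+0.002560=1.7775
k=9 load: inc=0.002560, refl=0.002560·0.333333=0.0009; V=1.774933+0.002560+0.000853=1.7783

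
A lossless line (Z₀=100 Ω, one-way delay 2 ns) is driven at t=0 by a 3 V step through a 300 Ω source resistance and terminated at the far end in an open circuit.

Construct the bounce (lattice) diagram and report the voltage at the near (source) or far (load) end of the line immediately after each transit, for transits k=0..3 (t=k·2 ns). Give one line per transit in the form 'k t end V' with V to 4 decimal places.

0 0 source 0.7500
1 2 load 1.5000
2 4 source 1.8750
3 6 load 2.2500

Γ_L=1.000000, Γ_S=0.500000; launch V₁=3·100/400=0.750000
k=0 src: V=0.7500
k=1 load: inc=0.750000, refl=0.750000·1.000000=0.7500; V=0.000000+0.750000+0.750000=1.5000
k=2 src: inc=0.750000, refl=0.750000·0.500000=0.3750; V=0.750000+0.750000+0.375000=1.8750
k=3 load: inc=0.375000, refl=0.375000·1.000000=0.3750; V=1.500000+0.375000+0.375000=2.2500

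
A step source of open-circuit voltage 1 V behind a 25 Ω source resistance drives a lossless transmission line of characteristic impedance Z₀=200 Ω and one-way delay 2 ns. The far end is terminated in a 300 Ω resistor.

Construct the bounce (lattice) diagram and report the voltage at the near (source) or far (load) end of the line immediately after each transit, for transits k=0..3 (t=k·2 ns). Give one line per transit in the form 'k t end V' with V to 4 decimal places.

0 0 source 0.8889
1 2 load 1.0667
2 4 source 0.9284
3 6 load 0.9007

Γ_L=0.200000, Γ_S=-0.777778; launch V₁=1·200/225=0.888889
k=0 src: V=0.8889
k=1 load: inc=0.888889, refl=0.888889·0.200000=0.1778; V=0.000000+0.888889+0.177778=1.0667
k=2 src: inc=0.177778, refl=0.177778·-0.777778=-0.1383; V=0.888889+0.177778+-0.138272=0.9284
k=3 load: inc=-0.138272, refl=-0.138272·0.200000=-0.0277; V=1.066667+-0.138272+-0.027654=0.9007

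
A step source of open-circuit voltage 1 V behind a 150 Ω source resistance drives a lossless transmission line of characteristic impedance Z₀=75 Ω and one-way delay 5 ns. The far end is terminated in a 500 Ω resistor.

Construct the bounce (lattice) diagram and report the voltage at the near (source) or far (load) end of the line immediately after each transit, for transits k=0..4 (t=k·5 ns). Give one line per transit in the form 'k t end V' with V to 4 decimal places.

Γ_L=0.739130, Γ_S=0.333333; launch V₁=1·75/225=0.333333
k=0 src: V=0.3333
k=1 load: inc=0.333333, refl=0.333333·0.739130=0.2464; V=0.000000+0.333333+0.246377=0.5797
k=2 src: inc=0.246377, refl=0.246377·0.333333=0.0821; V=0.333333+0.246377+0.082126=0.6618
k=3 load: inc=0.082126, refl=0.082126·0.739130=0.0607; V=0.579710+0.082126+0.060702=0.7225
k=4 src: inc=0.060702, refl=0.060702·0.333333=0.0202; V=0.661836+0.060702+0.020234=0.7428

0 0 source 0.3333
1 5 load 0.5797
2 10 source 0.6618
3 15 load 0.7225
4 20 source 0.7428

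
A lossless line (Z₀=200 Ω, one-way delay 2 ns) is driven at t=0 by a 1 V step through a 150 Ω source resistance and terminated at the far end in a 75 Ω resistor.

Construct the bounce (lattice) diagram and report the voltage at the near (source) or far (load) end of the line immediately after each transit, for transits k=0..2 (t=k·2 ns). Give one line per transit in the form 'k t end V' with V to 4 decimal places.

Γ_L=-0.454545, Γ_S=-0.142857; launch V₁=1·200/350=0.571429
k=0 src: V=0.5714
k=1 load: inc=0.571429, refl=0.571429·-0.454545=-0.2597; V=0.000000+0.571429+-0.259740=0.3117
k=2 src: inc=-0.259740, refl=-0.259740·-0.142857=0.0371; V=0.571429+-0.259740+0.037106=0.3488

0 0 source 0.5714
1 2 load 0.3117
2 4 source 0.3488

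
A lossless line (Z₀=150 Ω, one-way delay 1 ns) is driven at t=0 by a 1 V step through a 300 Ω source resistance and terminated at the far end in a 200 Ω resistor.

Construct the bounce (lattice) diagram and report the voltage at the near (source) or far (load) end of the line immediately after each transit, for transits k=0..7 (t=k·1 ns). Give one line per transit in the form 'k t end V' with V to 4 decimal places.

0 0 source 0.3333
1 1 load 0.3810
2 2 source 0.3968
3 3 load 0.3991
4 4 source 0.3998
5 5 load 0.4000
6 6 source 0.4000
7 7 load 0.4000

Γ_L=0.142857, Γ_S=0.333333; launch V₁=1·150/450=0.333333
k=0 src: V=0.3333
k=1 load: inc=0.333333, refl=0.333333·0.142857=0.0476; V=0.000000+0.333333+0.047619=0.3810
k=2 src: inc=0.047619, refl=0.047619·0.333333=0.0159; V=0.333333+0.047619+0.015873=0.3968
k=3 load: inc=0.015873, refl=0.015873·0.142857=0.0023; V=0.380952+0.015873+0.002268=0.3991
k=4 src: inc=0.002268, refl=0.002268·0.333333=0.0008; V=0.396825+0.002268+0.000756=0.3998
k=5 load: inc=0.000756, refl=0.000756·0.142857=0.0001; V=0.399093+0.000756+0.000108=0.4000
k=6 src: inc=0.000108, refl=0.000108·0.333333=0.0000; V=0.399849+0.000108+0.000036=0.4000
k=7 load: inc=0.000036, refl=0.000036·0.142857=0.0000; V=0.399957+0.000036+0.000005=0.4000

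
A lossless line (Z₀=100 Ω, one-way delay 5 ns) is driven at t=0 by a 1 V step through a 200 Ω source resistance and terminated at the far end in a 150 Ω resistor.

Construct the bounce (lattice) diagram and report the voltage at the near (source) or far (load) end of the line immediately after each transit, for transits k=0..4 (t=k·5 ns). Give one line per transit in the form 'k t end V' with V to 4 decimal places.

0 0 source 0.3333
1 5 load 0.4000
2 10 source 0.4222
3 15 load 0.4267
4 20 source 0.4281

Γ_L=0.200000, Γ_S=0.333333; launch V₁=1·100/300=0.333333
k=0 src: V=0.3333
k=1 load: inc=0.333333, refl=0.333333·0.200000=0.0667; V=0.000000+0.333333+0.066667=0.4000
k=2 src: inc=0.066667, refl=0.066667·0.333333=0.0222; V=0.333333+0.066667+0.022222=0.4222
k=3 load: inc=0.022222, refl=0.022222·0.200000=0.0044; V=0.400000+0.022222+0.004444=0.4267
k=4 src: inc=0.004444, refl=0.004444·0.333333=0.0015; V=0.422222+0.004444+0.001481=0.4281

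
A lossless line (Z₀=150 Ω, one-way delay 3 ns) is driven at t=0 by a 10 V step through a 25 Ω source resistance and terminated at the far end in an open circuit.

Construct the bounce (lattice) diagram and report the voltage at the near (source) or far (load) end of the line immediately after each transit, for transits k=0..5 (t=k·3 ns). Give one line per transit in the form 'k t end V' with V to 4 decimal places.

Γ_L=1.000000, Γ_S=-0.714286; launch V₁=10·150/175=8.571429
k=0 src: V=8.5714
k=1 load: inc=8.571429, refl=8.571429·1.000000=8.5714; V=0.000000+8.571429+8.571429=17.1429
k=2 src: inc=8.571429, refl=8.571429·-0.714286=-6.1224; V=8.571429+8.571429+-6.122449=11.0204
k=3 load: inc=-6.122449, refl=-6.122449·1.000000=-6.1224; V=17.142857+-6.122449+-6.122449=4.8980
k=4 src: inc=-6.122449, refl=-6.122449·-0.714286=4.3732; V=11.020408+-6.122449+4.373178=9.2711
k=5 load: inc=4.373178, refl=4.373178·1.000000=4.3732; V=4.897959+4.373178+4.373178=13.6443

0 0 source 8.5714
1 3 load 17.1429
2 6 source 11.0204
3 9 load 4.8980
4 12 source 9.2711
5 15 load 13.6443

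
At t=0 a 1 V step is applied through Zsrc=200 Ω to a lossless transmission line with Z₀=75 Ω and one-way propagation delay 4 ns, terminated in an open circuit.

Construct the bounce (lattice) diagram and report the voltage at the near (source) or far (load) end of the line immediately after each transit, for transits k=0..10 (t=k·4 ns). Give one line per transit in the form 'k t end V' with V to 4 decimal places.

Γ_L=1.000000, Γ_S=0.454545; launch V₁=1·75/275=0.272727
k=0 src: V=0.2727
k=1 load: inc=0.272727, refl=0.272727·1.000000=0.2727; V=0.000000+0.272727+0.272727=0.5455
k=2 src: inc=0.272727, refl=0.272727·0.454545=0.1240; V=0.272727+0.272727+0.123967=0.6694
k=3 load: inc=0.123967, refl=0.123967·1.000000=0.1240; V=0.545455+0.123967+0.123967=0.7934
k=4 src: inc=0.123967, refl=0.123967·0.454545=0.0563; V=0.669421+0.123967+0.056349=0.8497
k=5 load: inc=0.056349, refl=0.056349·1.000000=0.0563; V=0.793388+0.056349+0.056349=0.9061
k=6 src: inc=0.056349, refl=0.056349·0.454545=0.0256; V=0.849737+0.056349+0.025613=0.9317
k=7 load: inc=0.025613, refl=0.025613·1.000000=0.0256; V=0.906086+0.025613+0.025613=0.9573
k=8 src: inc=0.025613, refl=0.025613·0.454545=0.0116; V=0.931699+0.025613+0.011642=0.9690
k=9 load: inc=0.011642, refl=0.011642·1.000000=0.0116; V=0.957312+0.011642+0.011642=0.9806
k=10 src: inc=0.011642, refl=0.011642·0.454545=0.0053; V=0.968954+0.011642+0.005292=0.9859

0 0 source 0.2727
1 4 load 0.5455
2 8 source 0.6694
3 12 load 0.7934
4 16 source 0.8497
5 20 load 0.9061
6 24 source 0.9317
7 28 load 0.9573
8 32 source 0.9690
9 36 load 0.9806
10 40 source 0.9859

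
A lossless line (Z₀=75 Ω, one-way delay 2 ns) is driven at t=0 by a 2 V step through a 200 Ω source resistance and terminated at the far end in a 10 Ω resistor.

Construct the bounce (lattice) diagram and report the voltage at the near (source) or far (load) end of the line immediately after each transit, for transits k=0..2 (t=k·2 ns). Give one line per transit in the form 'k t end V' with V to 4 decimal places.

0 0 source 0.5455
1 2 load 0.1283
2 4 source -0.0613

Γ_L=-0.764706, Γ_S=0.454545; launch V₁=2·75/275=0.545455
k=0 src: V=0.5455
k=1 load: inc=0.545455, refl=0.545455·-0.764706=-0.4171; V=0.000000+0.545455+-0.417112=0.1283
k=2 src: inc=-0.417112, refl=-0.417112·0.454545=-0.1896; V=0.545455+-0.417112+-0.189596=-0.0613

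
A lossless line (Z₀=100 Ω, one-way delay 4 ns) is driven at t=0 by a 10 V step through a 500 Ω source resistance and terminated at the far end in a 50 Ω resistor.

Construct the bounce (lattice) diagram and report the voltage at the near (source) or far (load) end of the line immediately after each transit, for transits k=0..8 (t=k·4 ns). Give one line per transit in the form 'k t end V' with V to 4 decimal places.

Γ_L=-0.333333, Γ_S=0.666667; launch V₁=10·100/600=1.666667
k=0 src: V=1.6667
k=1 load: inc=1.666667, refl=1.666667·-0.333333=-0.5556; V=0.000000+1.666667+-0.555556=1.1111
k=2 src: inc=-0.555556, refl=-0.555556·0.666667=-0.3704; V=1.666667+-0.555556+-0.370370=0.7407
k=3 load: inc=-0.370370, refl=-0.370370·-0.333333=0.1235; V=1.111111+-0.370370+0.123457=0.8642
k=4 src: inc=0.123457, refl=0.123457·0.666667=0.0823; V=0.740741+0.123457+0.082305=0.9465
k=5 load: inc=0.082305, refl=0.082305·-0.333333=-0.0274; V=0.864198+0.082305+-0.027435=0.9191
k=6 src: inc=-0.027435, refl=-0.027435·0.666667=-0.0183; V=0.946502+-0.027435+-0.018290=0.9008
k=7 load: inc=-0.018290, refl=-0.018290·-0.333333=0.0061; V=0.919067+-0.018290+0.006097=0.9069
k=8 src: inc=0.006097, refl=0.006097·0.666667=0.0041; V=0.900777+0.006097+0.004064=0.9109

0 0 source 1.6667
1 4 load 1.1111
2 8 source 0.7407
3 12 load 0.8642
4 16 source 0.9465
5 20 load 0.9191
6 24 source 0.9008
7 28 load 0.9069
8 32 source 0.9109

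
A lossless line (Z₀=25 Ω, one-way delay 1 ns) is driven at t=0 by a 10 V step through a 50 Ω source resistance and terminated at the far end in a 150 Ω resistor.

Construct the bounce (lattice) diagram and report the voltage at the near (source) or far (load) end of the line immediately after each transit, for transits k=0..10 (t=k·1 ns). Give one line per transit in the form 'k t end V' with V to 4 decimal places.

Γ_L=0.714286, Γ_S=0.333333; launch V₁=10·25/75=3.333333
k=0 src: V=3.3333
k=1 load: inc=3.333333, refl=3.333333·0.714286=2.3810; V=0.000000+3.333333+2.380952=5.7143
k=2 src: inc=2.380952, refl=2.380952·0.333333=0.7937; V=3.333333+2.380952+0.793651=6.5079
k=3 load: inc=0.793651, refl=0.793651·0.714286=0.5669; V=5.714286+0.793651+0.566893=7.0748
k=4 src: inc=0.566893, refl=0.566893·0.333333=0.1890; V=6.507937+0.566893+0.188964=7.2638
k=5 load: inc=0.188964, refl=0.188964·0.714286=0.1350; V=7.074830+0.188964+0.134975=7.3988
k=6 src: inc=0.134975, refl=0.134975·0.333333=0.0450; V=7.263794+0.134975+0.044992=7.4438
k=7 load: inc=0.044992, refl=0.044992·0.714286=0.0321; V=7.398769+0.044992+0.032137=7.4759
k=8 src: inc=0.032137, refl=0.032137·0.333333=0.0107; V=7.443761+0.032137+0.010712=7.4866
k=9 load: inc=0.010712, refl=0.010712·0.714286=0.0077; V=7.475897+0.010712+0.007652=7.4943
k=10 src: inc=0.007652, refl=0.007652·0.333333=0.0026; V=7.486610+0.007652+0.002551=7.4968

0 0 source 3.3333
1 1 load 5.7143
2 2 source 6.5079
3 3 load 7.0748
4 4 source 7.2638
5 5 load 7.3988
6 6 source 7.4438
7 7 load 7.4759
8 8 source 7.4866
9 9 load 7.4943
10 10 source 7.4968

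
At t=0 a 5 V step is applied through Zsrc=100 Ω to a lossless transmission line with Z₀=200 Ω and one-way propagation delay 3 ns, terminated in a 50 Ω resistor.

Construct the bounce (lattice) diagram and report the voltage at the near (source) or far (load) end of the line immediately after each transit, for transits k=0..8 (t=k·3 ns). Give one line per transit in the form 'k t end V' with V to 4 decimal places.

Γ_L=-0.600000, Γ_S=-0.333333; launch V₁=5·200/300=3.333333
k=0 src: V=3.3333
k=1 load: inc=3.333333, refl=3.333333·-0.600000=-2.0000; V=0.000000+3.333333+-2.000000=1.3333
k=2 src: inc=-2.000000, refl=-2.000000·-0.333333=0.6667; V=3.333333+-2.000000+0.666667=2.0000
k=3 load: inc=0.666667, refl=0.666667·-0.600000=-0.4000; V=1.333333+0.666667+-0.400000=1.6000
k=4 src: inc=-0.400000, refl=-0.400000·-0.333333=0.1333; V=2.000000+-0.400000+0.133333=1.7333
k=5 load: inc=0.133333, refl=0.133333·-0.600000=-0.0800; V=1.600000+0.133333+-0.080000=1.6533
k=6 src: inc=-0.080000, refl=-0.080000·-0.333333=0.0267; V=1.733333+-0.080000+0.026667=1.6800
k=7 load: inc=0.026667, refl=0.026667·-0.600000=-0.0160; V=1.653333+0.026667+-0.016000=1.6640
k=8 src: inc=-0.016000, refl=-0.016000·-0.333333=0.0053; V=1.680000+-0.016000+0.005333=1.6693

0 0 source 3.3333
1 3 load 1.3333
2 6 source 2.0000
3 9 load 1.6000
4 12 source 1.7333
5 15 load 1.6533
6 18 source 1.6800
7 21 load 1.6640
8 24 source 1.6693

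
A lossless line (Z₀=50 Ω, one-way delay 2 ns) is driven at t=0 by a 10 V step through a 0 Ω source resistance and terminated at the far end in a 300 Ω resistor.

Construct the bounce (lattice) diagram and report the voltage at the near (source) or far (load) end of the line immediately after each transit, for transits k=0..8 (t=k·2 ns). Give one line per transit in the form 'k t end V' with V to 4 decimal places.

0 0 source 10.0000
1 2 load 17.1429
2 4 source 10.0000
3 6 load 4.8980
4 8 source 10.0000
5 10 load 13.6443
6 12 source 10.0000
7 14 load 7.3969
8 16 source 10.0000

Γ_L=0.714286, Γ_S=-1.000000; launch V₁=10·50/50=10.000000
k=0 src: V=10.0000
k=1 load: inc=10.000000, refl=10.000000·0.714286=7.1429; V=0.000000+10.000000+7.142857=17.1429
k=2 src: inc=7.142857, refl=7.142857·-1.000000=-7.1429; V=10.000000+7.142857+-7.142857=10.0000
k=3 load: inc=-7.142857, refl=-7.142857·0.714286=-5.1020; V=17.142857+-7.142857+-5.102041=4.8980
k=4 src: inc=-5.102041, refl=-5.102041·-1.000000=5.1020; V=10.000000+-5.102041+5.102041=10.0000
k=5 load: inc=5.102041, refl=5.102041·0.714286=3.6443; V=4.897959+5.102041+3.644315=13.6443
k=6 src: inc=3.644315, refl=3.644315·-1.000000=-3.6443; V=10.000000+3.644315+-3.644315=10.0000
k=7 load: inc=-3.644315, refl=-3.644315·0.714286=-2.6031; V=13.644315+-3.644315+-2.603082=7.3969
k=8 src: inc=-2.603082, refl=-2.603082·-1.000000=2.6031; V=10.000000+-2.603082+2.603082=10.0000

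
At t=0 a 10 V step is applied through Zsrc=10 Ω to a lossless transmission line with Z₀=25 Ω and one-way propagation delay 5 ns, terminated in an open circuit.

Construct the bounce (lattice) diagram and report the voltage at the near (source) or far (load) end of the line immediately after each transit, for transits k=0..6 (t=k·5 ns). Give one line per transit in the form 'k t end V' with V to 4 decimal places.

Γ_L=1.000000, Γ_S=-0.428571; launch V₁=10·25/35=7.142857
k=0 src: V=7.1429
k=1 load: inc=7.142857, refl=7.142857·1.000000=7.1429; V=0.000000+7.142857+7.142857=14.2857
k=2 src: inc=7.142857, refl=7.142857·-0.428571=-3.0612; V=7.142857+7.142857+-3.061224=11.2245
k=3 load: inc=-3.061224, refl=-3.061224·1.000000=-3.0612; V=14.285714+-3.061224+-3.061224=8.1633
k=4 src: inc=-3.061224, refl=-3.061224·-0.428571=1.3120; V=11.224490+-3.061224+1.311953=9.4752
k=5 load: inc=1.311953, refl=1.311953·1.000000=1.3120; V=8.163265+1.311953+1.311953=10.7872
k=6 src: inc=1.311953, refl=1.311953·-0.428571=-0.5623; V=9.475219+1.311953+-0.562266=10.2249

0 0 source 7.1429
1 5 load 14.2857
2 10 source 11.2245
3 15 load 8.1633
4 20 source 9.4752
5 25 load 10.7872
6 30 source 10.2249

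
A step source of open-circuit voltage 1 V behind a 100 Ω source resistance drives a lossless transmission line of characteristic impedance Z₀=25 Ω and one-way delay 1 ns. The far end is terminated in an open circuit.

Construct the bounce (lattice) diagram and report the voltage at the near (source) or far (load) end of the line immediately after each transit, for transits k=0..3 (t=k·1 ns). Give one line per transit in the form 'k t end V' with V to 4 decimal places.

0 0 source 0.2000
1 1 load 0.4000
2 2 source 0.5200
3 3 load 0.6400

Γ_L=1.000000, Γ_S=0.600000; launch V₁=1·25/125=0.200000
k=0 src: V=0.2000
k=1 load: inc=0.200000, refl=0.200000·1.000000=0.2000; V=0.000000+0.200000+0.200000=0.4000
k=2 src: inc=0.200000, refl=0.200000·0.600000=0.1200; V=0.200000+0.200000+0.120000=0.5200
k=3 load: inc=0.120000, refl=0.120000·1.000000=0.1200; V=0.400000+0.120000+0.120000=0.6400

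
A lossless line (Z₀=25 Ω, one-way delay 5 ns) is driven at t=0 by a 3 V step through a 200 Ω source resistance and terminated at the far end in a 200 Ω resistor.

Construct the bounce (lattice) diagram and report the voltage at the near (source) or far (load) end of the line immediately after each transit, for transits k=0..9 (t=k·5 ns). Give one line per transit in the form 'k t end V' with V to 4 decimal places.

0 0 source 0.3333
1 5 load 0.5926
2 10 source 0.7942
3 15 load 0.9511
4 20 source 1.0731
5 25 load 1.1679
6 30 source 1.2417
7 35 load 1.2991
8 40 source 1.3438
9 45 load 1.3785

Γ_L=0.777778, Γ_S=0.777778; launch V₁=3·25/225=0.333333
k=0 src: V=0.3333
k=1 load: inc=0.333333, refl=0.333333·0.777778=0.2593; V=0.000000+0.333333+0.259259=0.5926
k=2 src: inc=0.259259, refl=0.259259·0.777778=0.2016; V=0.333333+0.259259+0.201646=0.7942
k=3 load: inc=0.201646, refl=0.201646·0.777778=0.1568; V=0.592593+0.201646+0.156836=0.9511
k=4 src: inc=0.156836, refl=0.156836·0.777778=0.1220; V=0.794239+0.156836+0.121983=1.0731
k=5 load: inc=0.121983, refl=0.121983·0.777778=0.0949; V=0.951075+0.121983+0.094876=1.1679
k=6 src: inc=0.094876, refl=0.094876·0.777778=0.0738; V=1.073058+0.094876+0.073792=1.2417
k=7 load: inc=0.073792, refl=0.073792·0.777778=0.0574; V=1.167934+0.073792+0.057394=1.2991
k=8 src: inc=0.057394, refl=0.057394·0.777778=0.0446; V=1.241726+0.057394+0.044640=1.3438
k=9 load: inc=0.044640, refl=0.044640·0.777778=0.0347; V=1.299121+0.044640+0.034720=1.3785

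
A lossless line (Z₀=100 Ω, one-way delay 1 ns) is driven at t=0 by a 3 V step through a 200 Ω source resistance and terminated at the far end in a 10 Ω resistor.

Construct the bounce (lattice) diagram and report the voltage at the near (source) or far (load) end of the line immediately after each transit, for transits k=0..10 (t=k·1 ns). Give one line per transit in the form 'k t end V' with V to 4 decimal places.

0 0 source 1.0000
1 1 load 0.1818
2 2 source -0.0909
3 3 load 0.1322
4 4 source 0.2066
5 5 load 0.1458
6 6 source 0.1255
7 7 load 0.1421
8 8 source 0.1476
9 9 load 0.1431
10 10 source 0.1416

Γ_L=-0.818182, Γ_S=0.333333; launch V₁=3·100/300=1.000000
k=0 src: V=1.0000
k=1 load: inc=1.000000, refl=1.000000·-0.818182=-0.8182; V=0.000000+1.000000+-0.818182=0.1818
k=2 src: inc=-0.818182, refl=-0.818182·0.333333=-0.2727; V=1.000000+-0.818182+-0.272727=-0.0909
k=3 load: inc=-0.272727, refl=-0.272727·-0.818182=0.2231; V=0.181818+-0.272727+0.223140=0.1322
k=4 src: inc=0.223140, refl=0.223140·0.333333=0.0744; V=-0.090909+0.223140+0.074380=0.2066
k=5 load: inc=0.074380, refl=0.074380·-0.818182=-0.0609; V=0.132231+0.074380+-0.060856=0.1458
k=6 src: inc=-0.060856, refl=-0.060856·0.333333=-0.0203; V=0.206612+-0.060856+-0.020285=0.1255
k=7 load: inc=-0.020285, refl=-0.020285·-0.818182=0.0166; V=0.145755+-0.020285+0.016597=0.1421
k=8 src: inc=0.016597, refl=0.016597·0.333333=0.0055; V=0.125470+0.016597+0.005532=0.1476
k=9 load: inc=0.005532, refl=0.005532·-0.818182=-0.0045; V=0.142067+0.005532+-0.004527=0.1431
k=10 src: inc=-0.004527, refl=-0.004527·0.333333=-0.0015; V=0.147599+-0.004527+-0.001509=0.1416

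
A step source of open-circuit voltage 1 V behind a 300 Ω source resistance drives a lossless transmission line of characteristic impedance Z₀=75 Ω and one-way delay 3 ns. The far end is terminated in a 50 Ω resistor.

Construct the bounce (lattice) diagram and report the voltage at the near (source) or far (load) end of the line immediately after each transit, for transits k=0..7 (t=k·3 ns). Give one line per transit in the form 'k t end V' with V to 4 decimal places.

0 0 source 0.2000
1 3 load 0.1600
2 6 source 0.1360
3 9 load 0.1408
4 12 source 0.1437
5 15 load 0.1431
6 18 source 0.1428
7 21 load 0.1428

Γ_L=-0.200000, Γ_S=0.600000; launch V₁=1·75/375=0.200000
k=0 src: V=0.2000
k=1 load: inc=0.200000, refl=0.200000·-0.200000=-0.0400; V=0.000000+0.200000+-0.040000=0.1600
k=2 src: inc=-0.040000, refl=-0.040000·0.600000=-0.0240; V=0.200000+-0.040000+-0.024000=0.1360
k=3 load: inc=-0.024000, refl=-0.024000·-0.200000=0.0048; V=0.160000+-0.024000+0.004800=0.1408
k=4 src: inc=0.004800, refl=0.004800·0.600000=0.0029; V=0.136000+0.004800+0.002880=0.1437
k=5 load: inc=0.002880, refl=0.002880·-0.200000=-0.0006; V=0.140800+0.002880+-0.000576=0.1431
k=6 src: inc=-0.000576, refl=-0.000576·0.600000=-0.0003; V=0.143680+-0.000576+-0.000346=0.1428
k=7 load: inc=-0.000346, refl=-0.000346·-0.200000=0.0001; V=0.143104+-0.000346+0.000069=0.1428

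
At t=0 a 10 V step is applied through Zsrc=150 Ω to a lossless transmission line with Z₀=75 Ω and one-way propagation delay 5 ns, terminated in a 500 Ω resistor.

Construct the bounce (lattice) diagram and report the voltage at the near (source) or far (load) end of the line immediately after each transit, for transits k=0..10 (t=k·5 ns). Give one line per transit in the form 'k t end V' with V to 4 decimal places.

0 0 source 3.3333
1 5 load 5.7971
2 10 source 6.6184
3 15 load 7.2254
4 20 source 7.4277
5 25 load 7.5773
6 30 source 7.6271
7 35 load 7.6640
8 40 source 7.6762
9 45 load 7.6853
10 50 source 7.6884

Γ_L=0.739130, Γ_S=0.333333; launch V₁=10·75/225=3.333333
k=0 src: V=3.3333
k=1 load: inc=3.333333, refl=3.333333·0.739130=2.4638; V=0.000000+3.333333+2.463768=5.7971
k=2 src: inc=2.463768, refl=2.463768·0.333333=0.8213; V=3.333333+2.463768+0.821256=6.6184
k=3 load: inc=0.821256, refl=0.821256·0.739130=0.6070; V=5.797101+0.821256+0.607015=7.2254
k=4 src: inc=0.607015, refl=0.607015·0.333333=0.2023; V=6.618357+0.607015+0.202338=7.4277
k=5 load: inc=0.202338, refl=0.202338·0.739130=0.1496; V=7.225373+0.202338+0.149555=7.5773
k=6 src: inc=0.149555, refl=0.149555·0.333333=0.0499; V=7.427711+0.149555+0.049852=7.6271
k=7 load: inc=0.049852, refl=0.049852·0.739130=0.0368; V=7.577266+0.049852+0.036847=7.6640
k=8 src: inc=0.036847, refl=0.036847·0.333333=0.0123; V=7.627117+0.036847+0.012282=7.6762
k=9 load: inc=0.012282, refl=0.012282·0.739130=0.0091; V=7.663964+0.012282+0.009078=7.6853
k=10 src: inc=0.009078, refl=0.009078·0.333333=0.0030; V=7.676246+0.009078+0.003026=7.6884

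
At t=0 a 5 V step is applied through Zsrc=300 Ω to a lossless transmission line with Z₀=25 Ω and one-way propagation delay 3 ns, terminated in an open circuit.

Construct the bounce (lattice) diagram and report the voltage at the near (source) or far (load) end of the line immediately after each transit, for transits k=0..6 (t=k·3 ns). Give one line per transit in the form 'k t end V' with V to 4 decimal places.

0 0 source 0.3846
1 3 load 0.7692
2 6 source 1.0947
3 9 load 1.4201
4 12 source 1.6955
5 15 load 1.9709
6 18 source 2.2039

Γ_L=1.000000, Γ_S=0.846154; launch V₁=5·25/325=0.384615
k=0 src: V=0.3846
k=1 load: inc=0.384615, refl=0.384615·1.000000=0.3846; V=0.000000+0.384615+0.384615=0.7692
k=2 src: inc=0.384615, refl=0.384615·0.846154=0.3254; V=0.384615+0.384615+0.325444=1.0947
k=3 load: inc=0.325444, refl=0.325444·1.000000=0.3254; V=0.769231+0.325444+0.325444=1.4201
k=4 src: inc=0.325444, refl=0.325444·0.846154=0.2754; V=1.094675+0.325444+0.275376=1.6955
k=5 load: inc=0.275376, refl=0.275376·1.000000=0.2754; V=1.420118+0.275376+0.275376=1.9709
k=6 src: inc=0.275376, refl=0.275376·0.846154=0.2330; V=1.695494+0.275376+0.233010=2.2039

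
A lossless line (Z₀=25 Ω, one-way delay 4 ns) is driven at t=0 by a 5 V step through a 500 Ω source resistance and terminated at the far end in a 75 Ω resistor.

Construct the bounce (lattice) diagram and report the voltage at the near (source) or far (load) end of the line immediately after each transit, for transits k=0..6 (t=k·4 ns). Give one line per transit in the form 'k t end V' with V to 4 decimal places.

0 0 source 0.2381
1 4 load 0.3571
2 8 source 0.4649
3 12 load 0.5187
4 16 source 0.5674
5 20 load 0.5918
6 24 source 0.6138

Γ_L=0.500000, Γ_S=0.904762; launch V₁=5·25/525=0.238095
k=0 src: V=0.2381
k=1 load: inc=0.238095, refl=0.238095·0.500000=0.1190; V=0.000000+0.238095+0.119048=0.3571
k=2 src: inc=0.119048, refl=0.119048·0.904762=0.1077; V=0.238095+0.119048+0.107710=0.4649
k=3 load: inc=0.107710, refl=0.107710·0.500000=0.0539; V=0.357143+0.107710+0.053855=0.5187
k=4 src: inc=0.053855, refl=0.053855·0.904762=0.0487; V=0.464853+0.053855+0.048726=0.5674
k=5 load: inc=0.048726, refl=0.048726·0.500000=0.0244; V=0.518707+0.048726+0.024363=0.5918
k=6 src: inc=0.024363, refl=0.024363·0.904762=0.0220; V=0.567433+0.024363+0.022043=0.6138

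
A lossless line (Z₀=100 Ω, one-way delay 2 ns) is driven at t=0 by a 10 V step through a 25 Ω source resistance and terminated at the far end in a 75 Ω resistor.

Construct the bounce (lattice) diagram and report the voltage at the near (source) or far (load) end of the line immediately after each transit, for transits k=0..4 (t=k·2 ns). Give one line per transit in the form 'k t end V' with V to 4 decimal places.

0 0 source 8.0000
1 2 load 6.8571
2 4 source 7.5429
3 6 load 7.4449
4 8 source 7.5037

Γ_L=-0.142857, Γ_S=-0.600000; launch V₁=10·100/125=8.000000
k=0 src: V=8.0000
k=1 load: inc=8.000000, refl=8.000000·-0.142857=-1.1429; V=0.000000+8.000000+-1.142857=6.8571
k=2 src: inc=-1.142857, refl=-1.142857·-0.600000=0.6857; V=8.000000+-1.142857+0.685714=7.5429
k=3 load: inc=0.685714, refl=0.685714·-0.142857=-0.0980; V=6.857143+0.685714+-0.097959=7.4449
k=4 src: inc=-0.097959, refl=-0.097959·-0.600000=0.0588; V=7.542857+-0.097959+0.058776=7.5037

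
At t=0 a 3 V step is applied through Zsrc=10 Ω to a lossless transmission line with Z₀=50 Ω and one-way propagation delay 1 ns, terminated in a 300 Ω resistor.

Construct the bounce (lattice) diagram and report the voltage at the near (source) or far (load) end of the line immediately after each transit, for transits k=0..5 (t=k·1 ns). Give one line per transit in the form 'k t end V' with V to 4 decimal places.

0 0 source 2.5000
1 1 load 4.2857
2 2 source 3.0952
3 3 load 2.2449
4 4 source 2.8118
5 5 load 3.2167

Γ_L=0.714286, Γ_S=-0.666667; launch V₁=3·50/60=2.500000
k=0 src: V=2.5000
k=1 load: inc=2.500000, refl=2.500000·0.714286=1.7857; V=0.000000+2.500000+1.785714=4.2857
k=2 src: inc=1.785714, refl=1.785714·-0.666667=-1.1905; V=2.500000+1.785714+-1.190476=3.0952
k=3 load: inc=-1.190476, refl=-1.190476·0.714286=-0.8503; V=4.285714+-1.190476+-0.850340=2.2449
k=4 src: inc=-0.850340, refl=-0.850340·-0.666667=0.5669; V=3.095238+-0.850340+0.566893=2.8118
k=5 load: inc=0.566893, refl=0.566893·0.714286=0.4049; V=2.244898+0.566893+0.404924=3.2167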